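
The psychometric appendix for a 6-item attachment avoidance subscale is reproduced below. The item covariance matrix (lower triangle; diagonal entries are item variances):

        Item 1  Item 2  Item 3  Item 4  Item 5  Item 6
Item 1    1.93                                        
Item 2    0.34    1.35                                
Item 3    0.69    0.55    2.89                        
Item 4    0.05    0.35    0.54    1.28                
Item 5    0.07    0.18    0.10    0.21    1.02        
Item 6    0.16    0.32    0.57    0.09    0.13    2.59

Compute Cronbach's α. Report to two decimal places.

α = 0.53

sum of item variances = 1.93 + 1.35 + 2.89 + 1.28 + 1.02 + 2.59 = 11.06
Σ_{i<j} σ_ij = 4.35
Var(T) = 11.06 + 2 × 4.35 = 19.76
α = (k/(k−1))·(1 − sum of item variances/Var(T)) = (6/5)·(1 − 11.06/19.76) = 0.53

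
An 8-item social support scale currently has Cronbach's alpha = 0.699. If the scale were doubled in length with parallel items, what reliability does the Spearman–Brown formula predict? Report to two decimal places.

predicted reliability = 0.82

Length factor m = 2
α' = m·α / (1 + (m−1)·α)
   = 2 × 0.699 / (1 + (2 − 1) × 0.699)
   = 1.3980 / 1.6990 = 0.82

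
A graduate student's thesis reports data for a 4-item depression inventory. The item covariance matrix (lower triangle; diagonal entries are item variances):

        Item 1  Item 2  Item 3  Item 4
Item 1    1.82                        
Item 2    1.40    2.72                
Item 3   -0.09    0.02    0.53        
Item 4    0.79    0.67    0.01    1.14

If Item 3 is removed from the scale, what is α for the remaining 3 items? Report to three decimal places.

α = 0.753

Remaining items: Item 1, Item 2, Item 4 (k = 3).
sum of item variances = 1.82 + 2.72 + 1.14 = 5.68
total variance = 5.68 + 2 × 2.86 = 11.40
α (item deleted) = (3/2)·(1 − 5.68/11.40) = 0.753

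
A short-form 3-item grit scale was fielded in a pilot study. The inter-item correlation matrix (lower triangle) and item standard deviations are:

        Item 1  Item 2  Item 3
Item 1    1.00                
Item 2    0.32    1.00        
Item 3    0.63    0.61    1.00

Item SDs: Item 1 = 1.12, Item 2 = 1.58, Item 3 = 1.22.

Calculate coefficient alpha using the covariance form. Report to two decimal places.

Σσ²ᵢ = 1.12² + 1.58² + 1.22² = 5.2392
Covariances σ_ij = r_ij · s_i · s_j:
  σ(Item 1,Item 2) = 0.32 × 1.12 × 1.58 = 0.5663
  σ(Item 1,Item 3) = 0.63 × 1.12 × 1.22 = 0.8608
  σ(Item 2,Item 3) = 0.61 × 1.58 × 1.22 = 1.1758
σ²_T = Σσ²ᵢ + 2·Σσ_ij = 5.2392 + 2 × 2.6029 = 10.4450
α = (3/2)·(1 − 5.2392/10.4450) = 0.75

coefficient alpha = 0.75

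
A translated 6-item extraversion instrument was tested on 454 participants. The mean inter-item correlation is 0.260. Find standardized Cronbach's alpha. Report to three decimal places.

standardized Cronbach's alpha = 0.678

Standardized α = k·r̄ / (1 + (k−1)·r̄) = 6 × 0.260 / (1 + 5 × 0.260)
  = 1.5600 / 2.3000 = 0.678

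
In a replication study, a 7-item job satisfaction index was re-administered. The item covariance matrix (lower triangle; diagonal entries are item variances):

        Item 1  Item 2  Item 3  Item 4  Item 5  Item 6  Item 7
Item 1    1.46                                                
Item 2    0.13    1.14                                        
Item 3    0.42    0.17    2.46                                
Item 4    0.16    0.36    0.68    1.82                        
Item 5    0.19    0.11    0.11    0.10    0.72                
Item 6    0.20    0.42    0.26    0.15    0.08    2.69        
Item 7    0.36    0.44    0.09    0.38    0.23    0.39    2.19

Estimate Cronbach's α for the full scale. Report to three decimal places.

sum of item variances = 1.46 + 1.14 + 2.46 + 1.82 + 0.72 + 2.69 + 2.19 = 12.48
Σ_{i<j} σ_ij = 5.43
σ²_T = 12.48 + 2 × 5.43 = 23.34
α = (k/(k−1))·(1 − sum of item variances/σ²_T) = (7/6)·(1 − 12.48/23.34) = 0.543

Cronbach's α = 0.543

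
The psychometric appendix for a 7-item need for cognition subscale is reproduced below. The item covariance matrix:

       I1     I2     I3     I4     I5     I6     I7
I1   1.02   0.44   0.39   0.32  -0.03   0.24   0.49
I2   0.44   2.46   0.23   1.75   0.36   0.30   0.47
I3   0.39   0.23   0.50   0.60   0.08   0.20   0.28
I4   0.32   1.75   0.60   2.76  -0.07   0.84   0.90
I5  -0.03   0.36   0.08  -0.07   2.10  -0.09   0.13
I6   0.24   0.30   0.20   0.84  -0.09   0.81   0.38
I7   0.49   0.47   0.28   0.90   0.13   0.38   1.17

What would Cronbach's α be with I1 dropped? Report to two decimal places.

Cronbach's α = 0.68

Remaining items: I2, I3, I4, I5, I6, I7 (k = 6).
Σσ²ᵢ = 2.46 + 0.50 + 2.76 + 2.10 + 0.81 + 1.17 = 9.80
Var(T) = 9.80 + 2 × 6.36 = 22.52
α (item deleted) = (6/5)·(1 − 9.80/22.52) = 0.68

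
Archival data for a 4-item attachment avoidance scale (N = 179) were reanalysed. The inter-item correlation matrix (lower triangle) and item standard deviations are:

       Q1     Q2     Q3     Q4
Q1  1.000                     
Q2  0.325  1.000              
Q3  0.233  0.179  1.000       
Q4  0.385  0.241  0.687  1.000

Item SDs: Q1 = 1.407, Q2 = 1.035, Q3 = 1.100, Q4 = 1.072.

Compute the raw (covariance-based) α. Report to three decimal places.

Σσ²ᵢ = 1.407² + 1.035² + 1.100² + 1.072² = 5.4101
Covariances σ_ij = r_ij · s_i · s_j:
  σ(Q1,Q2) = 0.325 × 1.407 × 1.035 = 0.4733
  σ(Q1,Q3) = 0.233 × 1.407 × 1.100 = 0.3606
  σ(Q1,Q4) = 0.385 × 1.407 × 1.072 = 0.5807
  σ(Q2,Q3) = 0.179 × 1.035 × 1.100 = 0.2038
  σ(Q2,Q4) = 0.241 × 1.035 × 1.072 = 0.2674
  σ(Q3,Q4) = 0.687 × 1.100 × 1.072 = 0.8101
σ²_T = Σσ²ᵢ + 2·Σσ_ij = 5.4101 + 2 × 2.6959 = 10.8019
α = (4/3)·(1 − 5.4101/10.8019) = 0.666

α = 0.666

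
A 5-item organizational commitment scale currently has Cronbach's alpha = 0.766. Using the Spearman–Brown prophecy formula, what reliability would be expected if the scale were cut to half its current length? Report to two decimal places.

predicted reliability = 0.62

Length factor m = 1/2
α' = m·α / (1 − (1−m)·α)
   = 1/2 × 0.766 / (1 − (1 − 1/2) × 0.766)
   = 0.3830 / 0.6170 = 0.62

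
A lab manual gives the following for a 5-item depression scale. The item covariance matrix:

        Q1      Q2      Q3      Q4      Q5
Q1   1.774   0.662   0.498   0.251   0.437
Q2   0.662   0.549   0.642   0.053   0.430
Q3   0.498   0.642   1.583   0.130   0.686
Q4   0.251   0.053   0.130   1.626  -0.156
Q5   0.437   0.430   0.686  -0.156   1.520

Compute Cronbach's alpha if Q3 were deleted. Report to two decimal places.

Cronbach's alpha = 0.51

Remaining items: Q1, Q2, Q4, Q5 (k = 4).
Σσ²ᵢ = 1.774 + 0.549 + 1.626 + 1.520 = 5.469
Var(T) = 5.469 + 2 × 1.677 = 8.823
α (item deleted) = (4/3)·(1 − 5.469/8.823) = 0.51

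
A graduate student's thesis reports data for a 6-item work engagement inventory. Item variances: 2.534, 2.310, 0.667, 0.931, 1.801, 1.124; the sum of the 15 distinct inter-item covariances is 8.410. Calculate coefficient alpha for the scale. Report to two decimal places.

coefficient alpha = 0.77

sum of item variances = 2.534 + 2.310 + 0.667 + 0.931 + 1.801 + 1.124 = 9.367
Sum of distinct covariances = 8.410
Var(T) = sum of item variances + 2·Σcov = 9.367 + 2 × 8.410 = 26.187
α = (6/5)·(1 − 9.367/26.187) = 0.77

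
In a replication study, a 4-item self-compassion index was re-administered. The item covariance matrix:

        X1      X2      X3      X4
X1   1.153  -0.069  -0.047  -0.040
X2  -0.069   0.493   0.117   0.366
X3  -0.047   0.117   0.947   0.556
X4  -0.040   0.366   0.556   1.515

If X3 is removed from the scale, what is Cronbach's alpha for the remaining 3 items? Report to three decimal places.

Remaining items: X1, X2, X4 (k = 3).
sum of item variances = 1.153 + 0.493 + 1.515 = 3.161
σ²_T = 3.161 + 2 × 0.257 = 3.675
α (item deleted) = (3/2)·(1 − 3.161/3.675) = 0.210

Cronbach's alpha = 0.210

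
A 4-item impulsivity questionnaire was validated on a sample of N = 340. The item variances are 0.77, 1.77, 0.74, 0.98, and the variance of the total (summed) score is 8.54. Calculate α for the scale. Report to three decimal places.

α = 0.668

Σσ²ᵢ = 0.77 + 1.77 + 0.74 + 0.98 = 4.26
α = (k/(k−1))·(1 − Σσ²ᵢ/total variance) = (4/3)·(1 − 4.26/8.54) = 0.668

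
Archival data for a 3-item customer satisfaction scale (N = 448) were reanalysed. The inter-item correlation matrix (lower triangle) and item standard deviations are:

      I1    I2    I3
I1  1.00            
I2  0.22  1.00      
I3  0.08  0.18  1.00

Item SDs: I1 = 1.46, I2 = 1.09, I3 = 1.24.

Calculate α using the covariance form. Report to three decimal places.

α = 0.350

Σσ²ᵢ = 1.46² + 1.09² + 1.24² = 4.8573
Covariances σ_ij = r_ij · s_i · s_j:
  σ(I1,I2) = 0.22 × 1.46 × 1.09 = 0.3501
  σ(I1,I3) = 0.08 × 1.46 × 1.24 = 0.1448
  σ(I2,I3) = 0.18 × 1.09 × 1.24 = 0.2433
σ²_T = Σσ²ᵢ + 2·Σσ_ij = 4.8573 + 2 × 0.7382 = 6.3337
α = (3/2)·(1 − 4.8573/6.3337) = 0.350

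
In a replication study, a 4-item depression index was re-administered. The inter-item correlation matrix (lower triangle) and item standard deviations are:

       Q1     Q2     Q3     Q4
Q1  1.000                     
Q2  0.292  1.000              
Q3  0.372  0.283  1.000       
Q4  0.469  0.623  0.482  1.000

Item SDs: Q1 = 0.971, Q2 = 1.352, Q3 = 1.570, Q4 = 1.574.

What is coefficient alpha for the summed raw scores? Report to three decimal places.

α = 0.738

Σσ²ᵢ = 0.971² + 1.352² + 1.570² + 1.574² = 7.7131
Covariances σ_ij = r_ij · s_i · s_j:
  σ(Q1,Q2) = 0.292 × 0.971 × 1.352 = 0.3833
  σ(Q1,Q3) = 0.372 × 0.971 × 1.570 = 0.5671
  σ(Q1,Q4) = 0.469 × 0.971 × 1.574 = 0.7168
  σ(Q2,Q3) = 0.283 × 1.352 × 1.570 = 0.6007
  σ(Q2,Q4) = 0.623 × 1.352 × 1.574 = 1.3258
  σ(Q3,Q4) = 0.482 × 1.570 × 1.574 = 1.1911
σ²_T = Σσ²ᵢ + 2·Σσ_ij = 7.7131 + 2 × 4.7848 = 17.2827
α = (4/3)·(1 − 7.7131/17.2827) = 0.738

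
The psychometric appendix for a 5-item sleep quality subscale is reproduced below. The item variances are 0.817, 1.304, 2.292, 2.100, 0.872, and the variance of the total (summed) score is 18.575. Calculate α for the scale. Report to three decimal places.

Σσᵢ² = 0.817 + 1.304 + 2.292 + 2.100 + 0.872 = 7.385
α = (k/(k−1))·(1 − Σσᵢ²/σ²_T) = (5/4)·(1 − 7.385/18.575) = 0.753

α = 0.753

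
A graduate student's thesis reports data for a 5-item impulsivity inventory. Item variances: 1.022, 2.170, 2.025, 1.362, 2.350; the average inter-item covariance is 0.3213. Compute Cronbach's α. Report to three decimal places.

ΣVar(i) = 1.022 + 2.170 + 2.025 + 1.362 + 2.350 = 8.929
Sum of the 10 distinct covariances = 10 × 0.3213 = 3.2130
σ²_T = ΣVar(i) + 2·Σcov = 8.929 + 2 × 3.2130 = 15.3550
α = (5/4)·(1 − 8.929/15.3550) = 0.523

Cronbach's α = 0.523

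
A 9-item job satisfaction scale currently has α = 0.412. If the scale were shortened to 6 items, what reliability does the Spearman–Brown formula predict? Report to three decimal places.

Length factor m = 6/9 = 0.6667
α' = m·α / (1 − (1−m)·α)
   = 6/9 × 0.412 / (1 − (1 − 6/9) × 0.412)
   = 0.2747 / 0.8627 = 0.318

predicted reliability = 0.318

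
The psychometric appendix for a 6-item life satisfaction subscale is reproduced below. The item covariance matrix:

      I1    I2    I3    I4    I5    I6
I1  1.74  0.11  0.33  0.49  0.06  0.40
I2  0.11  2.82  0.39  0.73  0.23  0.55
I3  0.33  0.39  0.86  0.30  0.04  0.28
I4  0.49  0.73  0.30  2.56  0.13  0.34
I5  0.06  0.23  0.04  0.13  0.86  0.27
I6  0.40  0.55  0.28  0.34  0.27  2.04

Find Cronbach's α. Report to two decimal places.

Cronbach's α = 0.55

ΣVar(i) = 1.74 + 2.82 + 0.86 + 2.56 + 0.86 + 2.04 = 10.88
Σ_{i<j} σ_ij = 4.65
σ²_T = 10.88 + 2 × 4.65 = 20.18
α = (k/(k−1))·(1 − ΣVar(i)/σ²_T) = (6/5)·(1 − 10.88/20.18) = 0.55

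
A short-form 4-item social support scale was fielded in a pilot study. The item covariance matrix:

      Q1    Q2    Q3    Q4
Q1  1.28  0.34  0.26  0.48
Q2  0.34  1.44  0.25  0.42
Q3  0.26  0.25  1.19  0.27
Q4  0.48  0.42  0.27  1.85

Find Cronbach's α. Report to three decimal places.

Cronbach's α = 0.550

Σσ²ᵢ = 1.28 + 1.44 + 1.19 + 1.85 = 5.76
Sum of off-diagonal covariances = 2.02
total variance = 5.76 + 2 × 2.02 = 9.80
α = (k/(k−1))·(1 − Σσ²ᵢ/total variance) = (4/3)·(1 − 5.76/9.80) = 0.550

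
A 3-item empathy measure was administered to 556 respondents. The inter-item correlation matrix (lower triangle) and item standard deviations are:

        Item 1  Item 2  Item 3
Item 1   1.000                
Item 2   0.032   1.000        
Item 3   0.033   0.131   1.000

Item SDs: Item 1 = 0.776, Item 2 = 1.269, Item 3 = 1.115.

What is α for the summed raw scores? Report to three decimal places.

Σσ²ᵢ = 0.776² + 1.269² + 1.115² = 3.4558
Covariances σ_ij = r_ij · s_i · s_j:
  σ(Item 1,Item 2) = 0.032 × 0.776 × 1.269 = 0.0315
  σ(Item 1,Item 3) = 0.033 × 0.776 × 1.115 = 0.0286
  σ(Item 2,Item 3) = 0.131 × 1.269 × 1.115 = 0.1854
σ²_T = Σσ²ᵢ + 2·Σσ_ij = 3.4558 + 2 × 0.2455 = 3.9468
α = (3/2)·(1 − 3.4558/3.9468) = 0.187

α = 0.187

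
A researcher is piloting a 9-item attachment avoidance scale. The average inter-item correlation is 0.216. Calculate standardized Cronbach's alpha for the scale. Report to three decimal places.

α = 0.713

Standardized α = k·r̄ / (1 + (k−1)·r̄) = 9 × 0.216 / (1 + 8 × 0.216)
  = 1.9440 / 2.7280 = 0.713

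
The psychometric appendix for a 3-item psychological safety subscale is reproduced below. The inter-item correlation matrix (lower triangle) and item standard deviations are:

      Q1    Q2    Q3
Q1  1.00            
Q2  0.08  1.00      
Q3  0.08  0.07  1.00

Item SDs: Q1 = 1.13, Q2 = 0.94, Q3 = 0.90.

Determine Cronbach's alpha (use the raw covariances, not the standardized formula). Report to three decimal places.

α = 0.198

Σσ²ᵢ = 1.13² + 0.94² + 0.90² = 2.9705
Covariances σ_ij = r_ij · s_i · s_j:
  σ(Q1,Q2) = 0.08 × 1.13 × 0.94 = 0.0850
  σ(Q1,Q3) = 0.08 × 1.13 × 0.90 = 0.0814
  σ(Q2,Q3) = 0.07 × 0.94 × 0.90 = 0.0592
σ²_T = Σσ²ᵢ + 2·Σσ_ij = 2.9705 + 2 × 0.2256 = 3.4217
α = (3/2)·(1 − 2.9705/3.4217) = 0.198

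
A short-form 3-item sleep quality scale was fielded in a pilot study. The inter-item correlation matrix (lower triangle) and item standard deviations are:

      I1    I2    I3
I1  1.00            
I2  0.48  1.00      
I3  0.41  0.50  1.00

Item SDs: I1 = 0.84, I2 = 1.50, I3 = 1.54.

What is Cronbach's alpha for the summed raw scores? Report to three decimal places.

Σσ²ᵢ = 0.84² + 1.50² + 1.54² = 5.3272
Covariances σ_ij = r_ij · s_i · s_j:
  σ(I1,I2) = 0.48 × 0.84 × 1.50 = 0.6048
  σ(I1,I3) = 0.41 × 0.84 × 1.54 = 0.5304
  σ(I2,I3) = 0.50 × 1.50 × 1.54 = 1.1550
σ²_T = Σσ²ᵢ + 2·Σσ_ij = 5.3272 + 2 × 2.2902 = 9.9076
α = (3/2)·(1 − 5.3272/9.9076) = 0.693

α = 0.693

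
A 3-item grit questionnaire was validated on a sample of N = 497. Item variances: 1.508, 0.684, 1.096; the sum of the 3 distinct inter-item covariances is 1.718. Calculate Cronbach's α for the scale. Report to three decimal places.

α = 0.767

Σσᵢ² = 1.508 + 0.684 + 1.096 = 3.288
Sum of distinct covariances = 1.718
Var(T) = Σσᵢ² + 2·Σcov = 3.288 + 2 × 1.718 = 6.724
α = (3/2)·(1 − 3.288/6.724) = 0.767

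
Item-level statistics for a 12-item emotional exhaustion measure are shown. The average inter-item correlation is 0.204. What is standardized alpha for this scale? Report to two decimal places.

Standardized α = k·r̄ / (1 + (k−1)·r̄) = 12 × 0.204 / (1 + 11 × 0.204)
  = 2.4480 / 3.2440 = 0.75

α = 0.75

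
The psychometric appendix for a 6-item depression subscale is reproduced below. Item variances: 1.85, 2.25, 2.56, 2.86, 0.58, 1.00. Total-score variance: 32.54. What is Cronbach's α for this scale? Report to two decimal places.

Σσᵢ² = 1.85 + 2.25 + 2.56 + 2.86 + 0.58 + 1.00 = 11.10
α = (k/(k−1))·(1 − Σσᵢ²/Var(T)) = (6/5)·(1 − 11.10/32.54) = 0.79

α = 0.79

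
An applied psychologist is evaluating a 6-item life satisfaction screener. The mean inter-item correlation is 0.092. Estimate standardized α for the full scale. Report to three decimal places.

α = 0.378

Standardized α = k·r̄ / (1 + (k−1)·r̄) = 6 × 0.092 / (1 + 5 × 0.092)
  = 0.5520 / 1.4600 = 0.378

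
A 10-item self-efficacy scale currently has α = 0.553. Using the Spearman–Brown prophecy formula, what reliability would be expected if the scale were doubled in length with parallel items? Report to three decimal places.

predicted reliability = 0.712

Length factor m = 2
α' = m·α / (1 + (m−1)·α)
   = 2 × 0.553 / (1 + (2 − 1) × 0.553)
   = 1.1060 / 1.5530 = 0.712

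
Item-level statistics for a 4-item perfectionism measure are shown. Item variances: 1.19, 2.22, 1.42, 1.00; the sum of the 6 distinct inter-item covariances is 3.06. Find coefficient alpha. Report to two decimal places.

Σσᵢ² = 1.19 + 2.22 + 1.42 + 1.00 = 5.83
Sum of distinct covariances = 3.06
Var(T) = Σσᵢ² + 2·Σcov = 5.83 + 2 × 3.06 = 11.95
α = (4/3)·(1 − 5.83/11.95) = 0.68

coefficient alpha = 0.68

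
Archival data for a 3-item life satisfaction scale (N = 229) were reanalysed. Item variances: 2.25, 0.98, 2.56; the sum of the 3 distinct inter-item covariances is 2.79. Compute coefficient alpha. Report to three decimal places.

α = 0.736

Σσ²ᵢ = 2.25 + 0.98 + 2.56 = 5.79
Sum of distinct covariances = 2.79
total variance = Σσ²ᵢ + 2·Σcov = 5.79 + 2 × 2.79 = 11.37
α = (3/2)·(1 − 5.79/11.37) = 0.736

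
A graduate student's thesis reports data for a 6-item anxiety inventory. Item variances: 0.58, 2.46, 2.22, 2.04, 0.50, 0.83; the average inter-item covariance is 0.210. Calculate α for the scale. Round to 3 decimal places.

sum of item variances = 0.58 + 2.46 + 2.22 + 2.04 + 0.50 + 0.83 = 8.63
Sum of the 15 distinct covariances = 15 × 0.210 = 3.150
σ²_T = sum of item variances + 2·Σcov = 8.63 + 2 × 3.150 = 14.930
α = (6/5)·(1 − 8.63/14.930) = 0.506

α = 0.506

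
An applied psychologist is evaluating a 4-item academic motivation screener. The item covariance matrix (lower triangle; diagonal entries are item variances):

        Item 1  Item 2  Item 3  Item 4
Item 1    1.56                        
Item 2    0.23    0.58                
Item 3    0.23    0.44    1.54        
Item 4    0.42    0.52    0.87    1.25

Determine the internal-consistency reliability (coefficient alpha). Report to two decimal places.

coefficient alpha = 0.70

Σσᵢ² = 1.56 + 0.58 + 1.54 + 1.25 = 4.93
Σ_{i<j} σ_ij = 2.71
total variance = 4.93 + 2 × 2.71 = 10.35
α = (k/(k−1))·(1 − Σσᵢ²/total variance) = (4/3)·(1 − 4.93/10.35) = 0.70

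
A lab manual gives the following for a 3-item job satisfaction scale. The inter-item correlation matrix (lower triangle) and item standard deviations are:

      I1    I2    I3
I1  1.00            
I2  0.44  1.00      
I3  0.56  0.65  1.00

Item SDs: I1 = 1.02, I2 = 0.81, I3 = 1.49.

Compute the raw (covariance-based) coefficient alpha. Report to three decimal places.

Σσ²ᵢ = 1.02² + 0.81² + 1.49² = 3.9166
Covariances σ_ij = r_ij · s_i · s_j:
  σ(I1,I2) = 0.44 × 1.02 × 0.81 = 0.3635
  σ(I1,I3) = 0.56 × 1.02 × 1.49 = 0.8511
  σ(I2,I3) = 0.65 × 0.81 × 1.49 = 0.7845
σ²_T = Σσ²ᵢ + 2·Σσ_ij = 3.9166 + 2 × 1.9991 = 7.9148
α = (3/2)·(1 − 3.9166/7.9148) = 0.758

coefficient alpha = 0.758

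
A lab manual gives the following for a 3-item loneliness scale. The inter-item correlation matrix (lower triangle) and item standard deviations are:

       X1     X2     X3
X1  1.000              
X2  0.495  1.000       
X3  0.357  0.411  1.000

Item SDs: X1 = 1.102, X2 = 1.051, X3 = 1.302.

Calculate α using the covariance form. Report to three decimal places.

α = 0.676

Σσ²ᵢ = 1.102² + 1.051² + 1.302² = 4.0142
Covariances σ_ij = r_ij · s_i · s_j:
  σ(X1,X2) = 0.495 × 1.102 × 1.051 = 0.5733
  σ(X1,X3) = 0.357 × 1.102 × 1.302 = 0.5122
  σ(X2,X3) = 0.411 × 1.051 × 1.302 = 0.5624
σ²_T = Σσ²ᵢ + 2·Σσ_ij = 4.0142 + 2 × 1.6479 = 7.3100
α = (3/2)·(1 − 4.0142/7.3100) = 0.676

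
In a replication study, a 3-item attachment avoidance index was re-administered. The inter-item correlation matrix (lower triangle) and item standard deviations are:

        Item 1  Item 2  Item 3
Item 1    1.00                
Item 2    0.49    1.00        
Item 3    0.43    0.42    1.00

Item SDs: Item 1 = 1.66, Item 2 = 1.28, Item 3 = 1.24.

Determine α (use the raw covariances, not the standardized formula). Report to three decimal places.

Σσ²ᵢ = 1.66² + 1.28² + 1.24² = 5.9316
Covariances σ_ij = r_ij · s_i · s_j:
  σ(Item 1,Item 2) = 0.49 × 1.66 × 1.28 = 1.0412
  σ(Item 1,Item 3) = 0.43 × 1.66 × 1.24 = 0.8851
  σ(Item 2,Item 3) = 0.42 × 1.28 × 1.24 = 0.6666
σ²_T = Σσ²ᵢ + 2·Σσ_ij = 5.9316 + 2 × 2.5929 = 11.1174
α = (3/2)·(1 − 5.9316/11.1174) = 0.700

α = 0.700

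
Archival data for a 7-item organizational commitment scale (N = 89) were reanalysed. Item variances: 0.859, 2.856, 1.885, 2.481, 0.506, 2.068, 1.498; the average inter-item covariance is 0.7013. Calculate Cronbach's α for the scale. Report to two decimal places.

α = 0.83

ΣVar(i) = 0.859 + 2.856 + 1.885 + 2.481 + 0.506 + 2.068 + 1.498 = 12.153
Sum of the 21 distinct covariances = 21 × 0.7013 = 14.7273
Var(T) = ΣVar(i) + 2·Σcov = 12.153 + 2 × 14.7273 = 41.6076
α = (7/6)·(1 − 12.153/41.6076) = 0.83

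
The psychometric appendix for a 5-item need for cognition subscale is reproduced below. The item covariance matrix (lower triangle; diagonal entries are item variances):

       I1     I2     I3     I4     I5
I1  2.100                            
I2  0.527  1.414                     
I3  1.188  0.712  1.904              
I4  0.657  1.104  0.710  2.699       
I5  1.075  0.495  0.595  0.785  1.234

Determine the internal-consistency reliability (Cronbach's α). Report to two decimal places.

Σσᵢ² = 2.100 + 1.414 + 1.904 + 2.699 + 1.234 = 9.351
Σ_{i<j} σ_ij = 7.848
σ²_total = 9.351 + 2 × 7.848 = 25.047
α = (k/(k−1))·(1 − Σσᵢ²/σ²_total) = (5/4)·(1 − 9.351/25.047) = 0.78

α = 0.78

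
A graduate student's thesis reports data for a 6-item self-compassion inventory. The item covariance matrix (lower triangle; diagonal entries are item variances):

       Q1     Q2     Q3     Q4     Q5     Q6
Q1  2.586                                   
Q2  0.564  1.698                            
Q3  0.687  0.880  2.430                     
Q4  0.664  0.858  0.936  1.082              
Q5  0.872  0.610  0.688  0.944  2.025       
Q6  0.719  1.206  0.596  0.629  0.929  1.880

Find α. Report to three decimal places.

Σσᵢ² = 2.586 + 1.698 + 2.430 + 1.082 + 2.025 + 1.880 = 11.701
Σ_{i<j} σ_ij = 11.782
σ²_total = 11.701 + 2 × 11.782 = 35.265
α = (k/(k−1))·(1 − Σσᵢ²/σ²_total) = (6/5)·(1 − 11.701/35.265) = 0.802

α = 0.802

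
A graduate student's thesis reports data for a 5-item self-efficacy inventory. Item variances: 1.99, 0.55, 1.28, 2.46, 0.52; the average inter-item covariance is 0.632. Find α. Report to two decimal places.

Σσᵢ² = 1.99 + 0.55 + 1.28 + 2.46 + 0.52 = 6.80
Sum of the 10 distinct covariances = 10 × 0.632 = 6.320
σ²_total = Σσᵢ² + 2·Σcov = 6.80 + 2 × 6.320 = 19.440
α = (5/4)·(1 − 6.80/19.440) = 0.81

α = 0.81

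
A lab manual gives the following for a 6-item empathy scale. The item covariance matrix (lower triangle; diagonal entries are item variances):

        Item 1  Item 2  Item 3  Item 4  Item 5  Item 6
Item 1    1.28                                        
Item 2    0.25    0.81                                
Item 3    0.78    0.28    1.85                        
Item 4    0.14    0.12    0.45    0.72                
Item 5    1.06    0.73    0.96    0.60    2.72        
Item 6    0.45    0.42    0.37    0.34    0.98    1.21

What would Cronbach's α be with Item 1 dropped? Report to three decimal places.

Cronbach's α = 0.737

Remaining items: Item 2, Item 3, Item 4, Item 5, Item 6 (k = 5).
Σσᵢ² = 0.81 + 1.85 + 0.72 + 2.72 + 1.21 = 7.31
Var(T) = 7.31 + 2 × 5.25 = 17.81
α (item deleted) = (5/4)·(1 − 7.31/17.81) = 0.737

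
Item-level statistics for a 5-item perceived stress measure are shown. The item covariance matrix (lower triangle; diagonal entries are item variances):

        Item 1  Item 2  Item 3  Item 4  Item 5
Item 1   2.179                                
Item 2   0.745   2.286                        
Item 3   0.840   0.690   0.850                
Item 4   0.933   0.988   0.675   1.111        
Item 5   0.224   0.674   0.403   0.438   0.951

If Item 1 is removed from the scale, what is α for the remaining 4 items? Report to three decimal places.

α = 0.797

Remaining items: Item 2, Item 3, Item 4, Item 5 (k = 4).
sum of item variances = 2.286 + 0.850 + 1.111 + 0.951 = 5.198
σ²_total = 5.198 + 2 × 3.868 = 12.934
α (item deleted) = (4/3)·(1 − 5.198/12.934) = 0.797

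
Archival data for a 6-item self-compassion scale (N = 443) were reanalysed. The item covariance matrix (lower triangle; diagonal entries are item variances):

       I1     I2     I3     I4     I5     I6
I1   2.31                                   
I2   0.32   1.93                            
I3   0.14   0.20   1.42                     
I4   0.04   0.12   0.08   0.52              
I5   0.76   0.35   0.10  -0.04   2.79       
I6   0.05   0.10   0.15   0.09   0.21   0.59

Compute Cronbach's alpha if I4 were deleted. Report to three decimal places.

Cronbach's alpha = 0.431

Remaining items: I1, I2, I3, I5, I6 (k = 5).
ΣVar(i) = 2.31 + 1.93 + 1.42 + 2.79 + 0.59 = 9.04
total variance = 9.04 + 2 × 2.38 = 13.80
α (item deleted) = (5/4)·(1 − 9.04/13.80) = 0.431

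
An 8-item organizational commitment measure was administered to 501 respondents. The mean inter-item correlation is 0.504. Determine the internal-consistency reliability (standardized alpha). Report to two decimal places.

Standardized α = k·r̄ / (1 + (k−1)·r̄) = 8 × 0.504 / (1 + 7 × 0.504)
  = 4.0320 / 4.5280 = 0.89

standardized alpha = 0.89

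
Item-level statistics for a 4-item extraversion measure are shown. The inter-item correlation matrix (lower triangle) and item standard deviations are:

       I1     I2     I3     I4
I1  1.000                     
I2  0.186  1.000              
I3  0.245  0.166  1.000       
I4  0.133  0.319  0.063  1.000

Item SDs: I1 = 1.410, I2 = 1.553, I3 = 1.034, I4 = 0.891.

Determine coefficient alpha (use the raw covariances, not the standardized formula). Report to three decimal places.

α = 0.469

Σσ²ᵢ = 1.410² + 1.553² + 1.034² + 0.891² = 6.2629
Covariances σ_ij = r_ij · s_i · s_j:
  σ(I1,I2) = 0.186 × 1.410 × 1.553 = 0.4073
  σ(I1,I3) = 0.245 × 1.410 × 1.034 = 0.3572
  σ(I1,I4) = 0.133 × 1.410 × 0.891 = 0.1671
  σ(I2,I3) = 0.166 × 1.553 × 1.034 = 0.2666
  σ(I2,I4) = 0.319 × 1.553 × 0.891 = 0.4414
  σ(I3,I4) = 0.063 × 1.034 × 0.891 = 0.0580
σ²_T = Σσ²ᵢ + 2·Σσ_ij = 6.2629 + 2 × 1.6976 = 9.6581
α = (4/3)·(1 − 6.2629/9.6581) = 0.469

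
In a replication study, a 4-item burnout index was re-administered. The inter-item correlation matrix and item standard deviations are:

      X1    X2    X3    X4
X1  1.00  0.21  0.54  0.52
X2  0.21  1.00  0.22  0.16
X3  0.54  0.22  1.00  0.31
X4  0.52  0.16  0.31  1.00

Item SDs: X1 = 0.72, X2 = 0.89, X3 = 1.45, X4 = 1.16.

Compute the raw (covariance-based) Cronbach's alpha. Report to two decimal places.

Cronbach's alpha = 0.63

Σσ²ᵢ = 0.72² + 0.89² + 1.45² + 1.16² = 4.7586
Covariances σ_ij = r_ij · s_i · s_j:
  σ(X1,X2) = 0.21 × 0.72 × 0.89 = 0.1346
  σ(X1,X3) = 0.54 × 0.72 × 1.45 = 0.5638
  σ(X1,X4) = 0.52 × 0.72 × 1.16 = 0.4343
  σ(X2,X3) = 0.22 × 0.89 × 1.45 = 0.2839
  σ(X2,X4) = 0.16 × 0.89 × 1.16 = 0.1652
  σ(X3,X4) = 0.31 × 1.45 × 1.16 = 0.5214
σ²_T = Σσ²ᵢ + 2·Σσ_ij = 4.7586 + 2 × 2.1032 = 8.9650
α = (4/3)·(1 − 4.7586/8.9650) = 0.63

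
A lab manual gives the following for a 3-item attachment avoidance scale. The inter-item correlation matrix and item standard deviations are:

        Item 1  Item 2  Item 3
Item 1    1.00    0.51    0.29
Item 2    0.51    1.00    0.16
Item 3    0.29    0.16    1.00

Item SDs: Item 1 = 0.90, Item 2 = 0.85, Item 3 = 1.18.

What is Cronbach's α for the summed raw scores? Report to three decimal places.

Σσ²ᵢ = 0.90² + 0.85² + 1.18² = 2.9249
Covariances σ_ij = r_ij · s_i · s_j:
  σ(Item 1,Item 2) = 0.51 × 0.90 × 0.85 = 0.3901
  σ(Item 1,Item 3) = 0.29 × 0.90 × 1.18 = 0.3080
  σ(Item 2,Item 3) = 0.16 × 0.85 × 1.18 = 0.1605
σ²_T = Σσ²ᵢ + 2·Σσ_ij = 2.9249 + 2 × 0.8586 = 4.6421
α = (3/2)·(1 − 2.9249/4.6421) = 0.555

α = 0.555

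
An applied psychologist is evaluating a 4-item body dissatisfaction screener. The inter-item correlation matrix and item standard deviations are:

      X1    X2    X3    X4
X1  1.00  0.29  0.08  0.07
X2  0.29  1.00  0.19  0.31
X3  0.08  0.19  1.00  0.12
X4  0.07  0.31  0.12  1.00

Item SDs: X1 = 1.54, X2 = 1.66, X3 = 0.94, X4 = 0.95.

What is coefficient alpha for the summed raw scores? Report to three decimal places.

Σσ²ᵢ = 1.54² + 1.66² + 0.94² + 0.95² = 6.9133
Covariances σ_ij = r_ij · s_i · s_j:
  σ(X1,X2) = 0.29 × 1.54 × 1.66 = 0.7414
  σ(X1,X3) = 0.08 × 1.54 × 0.94 = 0.1158
  σ(X1,X4) = 0.07 × 1.54 × 0.95 = 0.1024
  σ(X2,X3) = 0.19 × 1.66 × 0.94 = 0.2965
  σ(X2,X4) = 0.31 × 1.66 × 0.95 = 0.4889
  σ(X3,X4) = 0.12 × 0.94 × 0.95 = 0.1072
σ²_T = Σσ²ᵢ + 2·Σσ_ij = 6.9133 + 2 × 1.8522 = 10.6177
α = (4/3)·(1 − 6.9133/10.6177) = 0.465

coefficient alpha = 0.465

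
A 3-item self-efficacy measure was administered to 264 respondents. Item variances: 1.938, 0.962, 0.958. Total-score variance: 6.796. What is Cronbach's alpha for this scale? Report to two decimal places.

ΣVar(i) = 1.938 + 0.962 + 0.958 = 3.858
α = (k/(k−1))·(1 − ΣVar(i)/σ²_T) = (3/2)·(1 − 3.858/6.796) = 0.65

α = 0.65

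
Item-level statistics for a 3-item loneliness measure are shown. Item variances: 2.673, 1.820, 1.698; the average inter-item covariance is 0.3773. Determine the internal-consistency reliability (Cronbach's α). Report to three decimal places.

Σσᵢ² = 2.673 + 1.820 + 1.698 = 6.191
Sum of the 3 distinct covariances = 3 × 0.3773 = 1.1319
σ²_total = Σσᵢ² + 2·Σcov = 6.191 + 2 × 1.1319 = 8.4548
α = (3/2)·(1 − 6.191/8.4548) = 0.402

Cronbach's α = 0.402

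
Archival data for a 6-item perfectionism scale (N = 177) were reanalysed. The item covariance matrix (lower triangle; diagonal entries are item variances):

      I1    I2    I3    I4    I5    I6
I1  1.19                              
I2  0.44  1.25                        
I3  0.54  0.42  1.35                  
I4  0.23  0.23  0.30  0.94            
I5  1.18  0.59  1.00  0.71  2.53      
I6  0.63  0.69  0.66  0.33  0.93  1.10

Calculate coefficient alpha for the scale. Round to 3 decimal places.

coefficient alpha = 0.816

Σσ²ᵢ = 1.19 + 1.25 + 1.35 + 0.94 + 2.53 + 1.10 = 8.36
Sum of off-diagonal covariances = 8.88
σ²_total = 8.36 + 2 × 8.88 = 26.12
α = (k/(k−1))·(1 − Σσ²ᵢ/σ²_total) = (6/5)·(1 − 8.36/26.12) = 0.816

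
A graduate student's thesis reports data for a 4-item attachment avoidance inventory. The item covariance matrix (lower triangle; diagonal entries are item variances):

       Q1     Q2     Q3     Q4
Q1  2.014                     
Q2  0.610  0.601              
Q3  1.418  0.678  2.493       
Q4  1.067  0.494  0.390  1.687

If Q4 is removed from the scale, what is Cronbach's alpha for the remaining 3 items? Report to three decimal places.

Remaining items: Q1, Q2, Q3 (k = 3).
Σσ²ᵢ = 2.014 + 0.601 + 2.493 = 5.108
σ²_total = 5.108 + 2 × 2.706 = 10.520
α (item deleted) = (3/2)·(1 − 5.108/10.520) = 0.772

α = 0.772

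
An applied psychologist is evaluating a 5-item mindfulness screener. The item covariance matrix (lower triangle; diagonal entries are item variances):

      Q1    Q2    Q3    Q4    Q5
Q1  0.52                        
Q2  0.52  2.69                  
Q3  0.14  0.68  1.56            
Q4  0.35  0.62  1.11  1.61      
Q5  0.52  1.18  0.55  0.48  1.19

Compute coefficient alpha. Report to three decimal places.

sum of item variances = 0.52 + 2.69 + 1.56 + 1.61 + 1.19 = 7.57
Σ_{i<j} σ_ij = 6.15
σ²_T = 7.57 + 2 × 6.15 = 19.87
α = (k/(k−1))·(1 − sum of item variances/σ²_T) = (5/4)·(1 − 7.57/19.87) = 0.774

coefficient alpha = 0.774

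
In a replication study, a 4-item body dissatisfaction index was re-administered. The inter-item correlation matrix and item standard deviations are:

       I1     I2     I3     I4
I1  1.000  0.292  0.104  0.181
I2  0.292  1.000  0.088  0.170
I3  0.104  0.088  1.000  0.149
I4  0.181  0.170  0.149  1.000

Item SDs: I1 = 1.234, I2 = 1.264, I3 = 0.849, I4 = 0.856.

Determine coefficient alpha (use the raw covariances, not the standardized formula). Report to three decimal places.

Σσ²ᵢ = 1.234² + 1.264² + 0.849² + 0.856² = 4.5740
Covariances σ_ij = r_ij · s_i · s_j:
  σ(I1,I2) = 0.292 × 1.234 × 1.264 = 0.4555
  σ(I1,I3) = 0.104 × 1.234 × 0.849 = 0.1090
  σ(I1,I4) = 0.181 × 1.234 × 0.856 = 0.1912
  σ(I2,I3) = 0.088 × 1.264 × 0.849 = 0.0944
  σ(I2,I4) = 0.170 × 1.264 × 0.856 = 0.1839
  σ(I3,I4) = 0.149 × 0.849 × 0.856 = 0.1083
σ²_T = Σσ²ᵢ + 2·Σσ_ij = 4.5740 + 2 × 1.1423 = 6.8586
α = (4/3)·(1 − 4.5740/6.8586) = 0.444

coefficient alpha = 0.444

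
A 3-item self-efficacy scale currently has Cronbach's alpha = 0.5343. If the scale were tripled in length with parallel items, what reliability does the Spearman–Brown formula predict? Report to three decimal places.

predicted reliability = 0.775

Length factor m = 3
α' = m·α / (1 + (m−1)·α)
   = 3 × 0.5343 / (1 + (3 − 1) × 0.5343)
   = 1.6029 / 2.0686 = 0.775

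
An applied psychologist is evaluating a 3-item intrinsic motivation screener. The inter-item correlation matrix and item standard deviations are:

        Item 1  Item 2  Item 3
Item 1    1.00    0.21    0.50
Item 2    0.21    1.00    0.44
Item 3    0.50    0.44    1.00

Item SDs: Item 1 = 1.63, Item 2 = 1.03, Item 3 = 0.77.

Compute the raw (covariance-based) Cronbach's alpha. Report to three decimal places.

Σσ²ᵢ = 1.63² + 1.03² + 0.77² = 4.3107
Covariances σ_ij = r_ij · s_i · s_j:
  σ(Item 1,Item 2) = 0.21 × 1.63 × 1.03 = 0.3526
  σ(Item 1,Item 3) = 0.50 × 1.63 × 0.77 = 0.6275
  σ(Item 2,Item 3) = 0.44 × 1.03 × 0.77 = 0.3490
σ²_T = Σσ²ᵢ + 2·Σσ_ij = 4.3107 + 2 × 1.3291 = 6.9689
α = (3/2)·(1 − 4.3107/6.9689) = 0.572

α = 0.572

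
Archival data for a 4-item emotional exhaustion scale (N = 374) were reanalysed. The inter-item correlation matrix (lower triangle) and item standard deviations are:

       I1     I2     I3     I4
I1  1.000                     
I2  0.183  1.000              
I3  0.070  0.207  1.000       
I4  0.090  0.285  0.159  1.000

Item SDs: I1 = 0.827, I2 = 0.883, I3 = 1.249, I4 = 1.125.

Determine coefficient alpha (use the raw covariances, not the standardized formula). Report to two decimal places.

Σσ²ᵢ = 0.827² + 0.883² + 1.249² + 1.125² = 4.2892
Covariances σ_ij = r_ij · s_i · s_j:
  σ(I1,I2) = 0.183 × 0.827 × 0.883 = 0.1336
  σ(I1,I3) = 0.070 × 0.827 × 1.249 = 0.0723
  σ(I1,I4) = 0.090 × 0.827 × 1.125 = 0.0837
  σ(I2,I3) = 0.207 × 0.883 × 1.249 = 0.2283
  σ(I2,I4) = 0.285 × 0.883 × 1.125 = 0.2831
  σ(I3,I4) = 0.159 × 1.249 × 1.125 = 0.2234
σ²_T = Σσ²ᵢ + 2·Σσ_ij = 4.2892 + 2 × 1.0244 = 6.3380
α = (4/3)·(1 − 4.2892/6.3380) = 0.43

α = 0.43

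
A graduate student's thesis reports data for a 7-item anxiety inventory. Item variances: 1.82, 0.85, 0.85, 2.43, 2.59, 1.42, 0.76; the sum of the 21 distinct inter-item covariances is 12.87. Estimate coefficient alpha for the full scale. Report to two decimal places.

ΣVar(i) = 1.82 + 0.85 + 0.85 + 2.43 + 2.59 + 1.42 + 0.76 = 10.72
Sum of distinct covariances = 12.87
σ²_T = ΣVar(i) + 2·Σcov = 10.72 + 2 × 12.87 = 36.46
α = (7/6)·(1 − 10.72/36.46) = 0.82

α = 0.82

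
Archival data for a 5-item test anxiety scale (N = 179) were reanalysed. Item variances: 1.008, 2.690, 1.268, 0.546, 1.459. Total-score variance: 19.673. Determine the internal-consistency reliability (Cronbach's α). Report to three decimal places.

ΣVar(i) = 1.008 + 2.690 + 1.268 + 0.546 + 1.459 = 6.971
α = (k/(k−1))·(1 − ΣVar(i)/Var(T)) = (5/4)·(1 − 6.971/19.673) = 0.807

Cronbach's α = 0.807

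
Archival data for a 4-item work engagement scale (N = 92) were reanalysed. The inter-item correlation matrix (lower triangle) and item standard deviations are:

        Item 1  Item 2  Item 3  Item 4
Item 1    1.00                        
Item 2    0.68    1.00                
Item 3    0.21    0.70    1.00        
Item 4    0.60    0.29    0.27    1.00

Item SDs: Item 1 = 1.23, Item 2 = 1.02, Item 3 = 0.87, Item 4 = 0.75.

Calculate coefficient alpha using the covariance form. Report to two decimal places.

α = 0.77

Σσ²ᵢ = 1.23² + 1.02² + 0.87² + 0.75² = 3.8727
Covariances σ_ij = r_ij · s_i · s_j:
  σ(Item 1,Item 2) = 0.68 × 1.23 × 1.02 = 0.8531
  σ(Item 1,Item 3) = 0.21 × 1.23 × 0.87 = 0.2247
  σ(Item 1,Item 4) = 0.60 × 1.23 × 0.75 = 0.5535
  σ(Item 2,Item 3) = 0.70 × 1.02 × 0.87 = 0.6212
  σ(Item 2,Item 4) = 0.29 × 1.02 × 0.75 = 0.2218
  σ(Item 3,Item 4) = 0.27 × 0.87 × 0.75 = 0.1762
σ²_T = Σσ²ᵢ + 2·Σσ_ij = 3.8727 + 2 × 2.6505 = 9.1737
α = (4/3)·(1 − 3.8727/9.1737) = 0.77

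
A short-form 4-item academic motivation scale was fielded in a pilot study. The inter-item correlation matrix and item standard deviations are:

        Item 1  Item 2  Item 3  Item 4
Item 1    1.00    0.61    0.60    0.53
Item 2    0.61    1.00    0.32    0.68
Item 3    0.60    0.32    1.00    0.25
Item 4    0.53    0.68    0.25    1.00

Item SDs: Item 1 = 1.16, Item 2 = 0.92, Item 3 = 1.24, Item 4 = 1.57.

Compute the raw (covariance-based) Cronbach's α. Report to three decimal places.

Σσ²ᵢ = 1.16² + 0.92² + 1.24² + 1.57² = 6.1945
Covariances σ_ij = r_ij · s_i · s_j:
  σ(Item 1,Item 2) = 0.61 × 1.16 × 0.92 = 0.6510
  σ(Item 1,Item 3) = 0.60 × 1.16 × 1.24 = 0.8630
  σ(Item 1,Item 4) = 0.53 × 1.16 × 1.57 = 0.9652
  σ(Item 2,Item 3) = 0.32 × 0.92 × 1.24 = 0.3651
  σ(Item 2,Item 4) = 0.68 × 0.92 × 1.57 = 0.9822
  σ(Item 3,Item 4) = 0.25 × 1.24 × 1.57 = 0.4867
σ²_T = Σσ²ᵢ + 2·Σσ_ij = 6.1945 + 2 × 4.3132 = 14.8209
α = (4/3)·(1 − 6.1945/14.8209) = 0.776

α = 0.776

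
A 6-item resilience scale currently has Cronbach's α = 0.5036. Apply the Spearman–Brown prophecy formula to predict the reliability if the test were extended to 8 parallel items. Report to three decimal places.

Length factor m = 8/6 = 1.3333
α' = m·α / (1 + (m−1)·α)
   = 8/6 × 0.5036 / (1 + (8/6 − 1) × 0.5036)
   = 0.6715 / 1.1679 = 0.575

predicted reliability = 0.575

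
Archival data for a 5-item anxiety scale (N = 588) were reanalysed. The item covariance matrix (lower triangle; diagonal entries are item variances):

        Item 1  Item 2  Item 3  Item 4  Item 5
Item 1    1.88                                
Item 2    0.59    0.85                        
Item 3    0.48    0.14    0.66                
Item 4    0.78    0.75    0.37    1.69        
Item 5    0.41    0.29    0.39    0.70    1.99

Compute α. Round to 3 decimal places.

α = 0.726

ΣVar(i) = 1.88 + 0.85 + 0.66 + 1.69 + 1.99 = 7.07
Σ_{i<j} σ_ij = 4.90
total variance = 7.07 + 2 × 4.90 = 16.87
α = (k/(k−1))·(1 − ΣVar(i)/total variance) = (5/4)·(1 − 7.07/16.87) = 0.726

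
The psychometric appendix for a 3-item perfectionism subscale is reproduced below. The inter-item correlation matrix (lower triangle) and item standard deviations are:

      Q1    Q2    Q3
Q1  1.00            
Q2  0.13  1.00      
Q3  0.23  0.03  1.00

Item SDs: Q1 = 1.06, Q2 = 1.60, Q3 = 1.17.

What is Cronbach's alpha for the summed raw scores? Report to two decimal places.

Σσ²ᵢ = 1.06² + 1.60² + 1.17² = 5.0525
Covariances σ_ij = r_ij · s_i · s_j:
  σ(Q1,Q2) = 0.13 × 1.06 × 1.60 = 0.2205
  σ(Q1,Q3) = 0.23 × 1.06 × 1.17 = 0.2852
  σ(Q2,Q3) = 0.03 × 1.60 × 1.17 = 0.0562
σ²_T = Σσ²ᵢ + 2·Σσ_ij = 5.0525 + 2 × 0.5619 = 6.1763
α = (3/2)·(1 − 5.0525/6.1763) = 0.27

Cronbach's alpha = 0.27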